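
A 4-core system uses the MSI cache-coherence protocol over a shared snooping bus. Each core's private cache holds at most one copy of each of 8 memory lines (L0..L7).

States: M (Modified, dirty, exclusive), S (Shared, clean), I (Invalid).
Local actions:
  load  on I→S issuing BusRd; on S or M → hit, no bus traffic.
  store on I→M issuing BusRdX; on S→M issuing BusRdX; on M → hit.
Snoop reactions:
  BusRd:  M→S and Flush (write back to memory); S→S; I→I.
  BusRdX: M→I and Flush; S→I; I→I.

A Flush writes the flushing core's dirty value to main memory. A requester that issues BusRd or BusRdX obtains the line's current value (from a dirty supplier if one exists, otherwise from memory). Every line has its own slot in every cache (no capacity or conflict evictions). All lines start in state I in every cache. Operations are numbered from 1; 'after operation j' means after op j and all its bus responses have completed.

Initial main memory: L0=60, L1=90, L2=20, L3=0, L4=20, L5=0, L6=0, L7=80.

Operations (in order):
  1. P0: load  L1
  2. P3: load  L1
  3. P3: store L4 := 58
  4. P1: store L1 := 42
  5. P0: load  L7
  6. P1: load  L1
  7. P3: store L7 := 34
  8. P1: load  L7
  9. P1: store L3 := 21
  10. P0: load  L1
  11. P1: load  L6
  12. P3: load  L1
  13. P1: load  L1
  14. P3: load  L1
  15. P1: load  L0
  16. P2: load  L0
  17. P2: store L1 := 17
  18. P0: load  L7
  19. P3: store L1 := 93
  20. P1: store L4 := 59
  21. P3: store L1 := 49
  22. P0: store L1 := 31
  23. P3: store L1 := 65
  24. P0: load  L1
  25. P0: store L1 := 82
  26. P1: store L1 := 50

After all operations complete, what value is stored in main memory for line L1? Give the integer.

1. P0: load  L1  bus=[BusRd]  L1: P0=S P1=I P2=I P3=I  mem[L1]=90
2. P3: load  L1  bus=[BusRd]  L1: P0=S P1=I P2=I P3=S  mem[L1]=90
3. P3: store L4 := 58  bus=[BusRdX]  L4: P0=I P1=I P2=I P3=M  mem[L4]=20
4. P1: store L1 := 42  bus=[BusRdX]  L1: P0=I P1=M P2=I P3=I  mem[L1]=90
5. P0: load  L7  bus=[BusRd]  L7: P0=S P1=I P2=I P3=I  mem[L7]=80
6. P1: load  L1  bus=[-]  L1: P0=I P1=M P2=I P3=I  mem[L1]=90
7. P3: store L7 := 34  bus=[BusRdX]  L7: P0=I P1=I P2=I P3=M  mem[L7]=80
8. P1: load  L7  bus=[BusRd,Flush]  L7: P0=I P1=S P2=I P3=S  mem[L7]=34
9. P1: store L3 := 21  bus=[BusRdX]  L3: P0=I P1=M P2=I P3=I  mem[L3]=0
10. P0: load  L1  bus=[BusRd,Flush]  L1: P0=S P1=S P2=I P3=I  mem[L1]=42
11. P1: load  L6  bus=[BusRd]  L6: P0=I P1=S P2=I P3=I  mem[L6]=0
12. P3: load  L1  bus=[BusRd]  L1: P0=S P1=S P2=I P3=S  mem[L1]=42
13. P1: load  L1  bus=[-]  L1: P0=S P1=S P2=I P3=S  mem[L1]=42
14. P3: load  L1  bus=[-]  L1: P0=S P1=S P2=I P3=S  mem[L1]=42
15. P1: load  L0  bus=[BusRd]  L0: P0=I P1=S P2=I P3=I  mem[L0]=60
16. P2: load  L0  bus=[BusRd]  L0: P0=I P1=S P2=S P3=I  mem[L0]=60
17. P2: store L1 := 17  bus=[BusRdX]  L1: P0=I P1=I P2=M P3=I  mem[L1]=42
18. P0: load  L7  bus=[BusRd]  L7: P0=S P1=S P2=I P3=S  mem[L7]=34
19. P3: store L1 := 93  bus=[BusRdX,Flush]  L1: P0=I P1=I P2=I P3=M  mem[L1]=17
20. P1: store L4 := 59  bus=[BusRdX,Flush]  L4: P0=I P1=M P2=I P3=I  mem[L4]=58
21. P3: store L1 := 49  bus=[-]  L1: P0=I P1=I P2=I P3=M  mem[L1]=17
22. P0: store L1 := 31  bus=[BusRdX,Flush]  L1: P0=M P1=I P2=I P3=I  mem[L1]=49
23. P3: store L1 := 65  bus=[BusRdX,Flush]  L1: P0=I P1=I P2=I P3=M  mem[L1]=31
24. P0: load  L1  bus=[BusRd,Flush]  L1: P0=S P1=I P2=I P3=S  mem[L1]=65
25. P0: store L1 := 82  bus=[BusRdX]  L1: P0=M P1=I P2=I P3=I  mem[L1]=65
26. P1: store L1 := 50  bus=[BusRdX,Flush]  L1: P0=I P1=M P2=I P3=I  mem[L1]=82

memory[L1] = 82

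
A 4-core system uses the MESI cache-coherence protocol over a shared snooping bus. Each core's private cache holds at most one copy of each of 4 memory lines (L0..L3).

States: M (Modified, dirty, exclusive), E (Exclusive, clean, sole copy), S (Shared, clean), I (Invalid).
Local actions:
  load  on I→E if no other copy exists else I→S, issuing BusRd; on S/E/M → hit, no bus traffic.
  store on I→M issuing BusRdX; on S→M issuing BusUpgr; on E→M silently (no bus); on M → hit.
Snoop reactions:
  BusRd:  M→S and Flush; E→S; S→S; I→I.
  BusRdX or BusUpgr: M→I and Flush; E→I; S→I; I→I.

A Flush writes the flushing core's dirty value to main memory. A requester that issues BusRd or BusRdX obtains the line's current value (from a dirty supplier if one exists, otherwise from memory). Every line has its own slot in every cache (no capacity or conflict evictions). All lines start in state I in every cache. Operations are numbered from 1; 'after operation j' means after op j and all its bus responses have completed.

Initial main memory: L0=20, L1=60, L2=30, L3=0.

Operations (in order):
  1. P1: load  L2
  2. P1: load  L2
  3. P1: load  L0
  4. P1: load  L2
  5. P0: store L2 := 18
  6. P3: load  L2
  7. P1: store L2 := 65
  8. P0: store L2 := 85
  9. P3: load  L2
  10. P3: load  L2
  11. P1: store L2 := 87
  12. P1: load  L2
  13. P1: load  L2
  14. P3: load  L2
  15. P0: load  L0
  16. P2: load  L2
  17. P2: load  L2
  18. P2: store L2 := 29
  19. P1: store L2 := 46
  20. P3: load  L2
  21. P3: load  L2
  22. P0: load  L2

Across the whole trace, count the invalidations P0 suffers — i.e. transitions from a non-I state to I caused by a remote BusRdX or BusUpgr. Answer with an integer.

[1] P1: load  L2 | P0:I, P1:E(30), P2:I, P3:I | bus: BusRd
[2] P1: load  L2 | P0:I, P1:E(30), P2:I, P3:I | bus: none
[3] P1: load  L0 | P0:I, P1:E(20), P2:I, P3:I | bus: BusRd
[4] P1: load  L2 | P0:I, P1:E(30), P2:I, P3:I | bus: none
[5] P0: store L2 := 18 | P0:M(18), P1:I, P2:I, P3:I | bus: BusRdX
[6] P3: load  L2 | P0:S(18), P1:I, P2:I, P3:S(18) | bus: BusRd,Flush
[7] P1: store L2 := 65 | P0:I, P1:M(65), P2:I, P3:I | bus: BusRdX
[8] P0: store L2 := 85 | P0:M(85), P1:I, P2:I, P3:I | bus: BusRdX,Flush
[9] P3: load  L2 | P0:S(85), P1:I, P2:I, P3:S(85) | bus: BusRd,Flush
[10] P3: load  L2 | P0:S(85), P1:I, P2:I, P3:S(85) | bus: none
[11] P1: store L2 := 87 | P0:I, P1:M(87), P2:I, P3:I | bus: BusRdX
[12] P1: load  L2 | P0:I, P1:M(87), P2:I, P3:I | bus: none
[13] P1: load  L2 | P0:I, P1:M(87), P2:I, P3:I | bus: none
[14] P3: load  L2 | P0:I, P1:S(87), P2:I, P3:S(87) | bus: BusRd,Flush
[15] P0: load  L0 | P0:S(20), P1:S(20), P2:I, P3:I | bus: BusRd
[16] P2: load  L2 | P0:I, P1:S(87), P2:S(87), P3:S(87) | bus: BusRd
[17] P2: load  L2 | P0:I, P1:S(87), P2:S(87), P3:S(87) | bus: none
[18] P2: store L2 := 29 | P0:I, P1:I, P2:M(29), P3:I | bus: BusUpgr
[19] P1: store L2 := 46 | P0:I, P1:M(46), P2:I, P3:I | bus: BusRdX,Flush
[20] P3: load  L2 | P0:I, P1:S(46), P2:I, P3:S(46) | bus: BusRd,Flush
[21] P3: load  L2 | P0:I, P1:S(46), P2:I, P3:S(46) | bus: none
[22] P0: load  L2 | P0:S(46), P1:S(46), P2:I, P3:S(46) | bus: BusRd

invalidations = 2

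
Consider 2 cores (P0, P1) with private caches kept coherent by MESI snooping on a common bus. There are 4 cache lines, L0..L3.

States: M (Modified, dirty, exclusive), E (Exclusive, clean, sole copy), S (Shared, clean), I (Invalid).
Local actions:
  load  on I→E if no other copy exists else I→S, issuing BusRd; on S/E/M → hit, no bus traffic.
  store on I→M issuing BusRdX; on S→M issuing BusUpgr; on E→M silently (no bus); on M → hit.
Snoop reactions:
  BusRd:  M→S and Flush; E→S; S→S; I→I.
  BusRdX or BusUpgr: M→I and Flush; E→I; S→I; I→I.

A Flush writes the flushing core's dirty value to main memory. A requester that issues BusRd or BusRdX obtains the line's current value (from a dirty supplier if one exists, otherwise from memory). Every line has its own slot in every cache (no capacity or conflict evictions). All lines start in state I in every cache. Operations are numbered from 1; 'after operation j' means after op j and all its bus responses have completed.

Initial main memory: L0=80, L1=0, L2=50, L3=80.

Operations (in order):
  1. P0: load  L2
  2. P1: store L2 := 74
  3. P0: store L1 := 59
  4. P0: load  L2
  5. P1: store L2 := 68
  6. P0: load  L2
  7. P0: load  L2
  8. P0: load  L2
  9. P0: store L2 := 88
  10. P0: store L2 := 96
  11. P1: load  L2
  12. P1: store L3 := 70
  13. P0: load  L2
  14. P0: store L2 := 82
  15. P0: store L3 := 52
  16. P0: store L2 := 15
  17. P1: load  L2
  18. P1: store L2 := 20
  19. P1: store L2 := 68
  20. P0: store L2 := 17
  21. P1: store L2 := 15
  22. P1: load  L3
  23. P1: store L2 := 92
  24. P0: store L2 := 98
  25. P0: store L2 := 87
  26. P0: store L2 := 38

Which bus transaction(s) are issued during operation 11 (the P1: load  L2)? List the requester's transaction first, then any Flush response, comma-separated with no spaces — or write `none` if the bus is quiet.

step 1: P0: load  L2  ⟶  EI  (L2)  txn=BusRd  M[L2]=50
step 2: P1: store L2 := 74  ⟶  IM  (L2)  txn=BusRdX  M[L2]=50
step 3: P0: store L1 := 59  ⟶  MI  (L1)  txn=BusRdX  M[L1]=0
step 4: P0: load  L2  ⟶  SS  (L2)  txn=BusRd+Flush  M[L2]=74
step 5: P1: store L2 := 68  ⟶  IM  (L2)  txn=BusUpgr  M[L2]=74
step 6: P0: load  L2  ⟶  SS  (L2)  txn=BusRd+Flush  M[L2]=68
step 7: P0: load  L2  ⟶  SS  (L2)  txn=∅  M[L2]=68
step 8: P0: load  L2  ⟶  SS  (L2)  txn=∅  M[L2]=68
step 9: P0: store L2 := 88  ⟶  MI  (L2)  txn=BusUpgr  M[L2]=68
step 10: P0: store L2 := 96  ⟶  MI  (L2)  txn=∅  M[L2]=68
step 11: P1: load  L2  ⟶  SS  (L2)  txn=BusRd+Flush  M[L2]=96
step 12: P1: store L3 := 70  ⟶  IM  (L3)  txn=BusRdX  M[L3]=80
step 13: P0: load  L2  ⟶  SS  (L2)  txn=∅  M[L2]=96
step 14: P0: store L2 := 82  ⟶  MI  (L2)  txn=BusUpgr  M[L2]=96
step 15: P0: store L3 := 52  ⟶  MI  (L3)  txn=BusRdX+Flush  M[L3]=70
step 16: P0: store L2 := 15  ⟶  MI  (L2)  txn=∅  M[L2]=96
step 17: P1: load  L2  ⟶  SS  (L2)  txn=BusRd+Flush  M[L2]=15
step 18: P1: store L2 := 20  ⟶  IM  (L2)  txn=BusUpgr  M[L2]=15
step 19: P1: store L2 := 68  ⟶  IM  (L2)  txn=∅  M[L2]=15
step 20: P0: store L2 := 17  ⟶  MI  (L2)  txn=BusRdX+Flush  M[L2]=68
step 21: P1: store L2 := 15  ⟶  IM  (L2)  txn=BusRdX+Flush  M[L2]=17
step 22: P1: load  L3  ⟶  SS  (L3)  txn=BusRd+Flush  M[L3]=52
step 23: P1: store L2 := 92  ⟶  IM  (L2)  txn=∅  M[L2]=17
step 24: P0: store L2 := 98  ⟶  MI  (L2)  txn=BusRdX+Flush  M[L2]=92
step 25: P0: store L2 := 87  ⟶  MI  (L2)  txn=∅  M[L2]=92
step 26: P0: store L2 := 38  ⟶  MI  (L2)  txn=∅  M[L2]=92

bus = BusRd,Flush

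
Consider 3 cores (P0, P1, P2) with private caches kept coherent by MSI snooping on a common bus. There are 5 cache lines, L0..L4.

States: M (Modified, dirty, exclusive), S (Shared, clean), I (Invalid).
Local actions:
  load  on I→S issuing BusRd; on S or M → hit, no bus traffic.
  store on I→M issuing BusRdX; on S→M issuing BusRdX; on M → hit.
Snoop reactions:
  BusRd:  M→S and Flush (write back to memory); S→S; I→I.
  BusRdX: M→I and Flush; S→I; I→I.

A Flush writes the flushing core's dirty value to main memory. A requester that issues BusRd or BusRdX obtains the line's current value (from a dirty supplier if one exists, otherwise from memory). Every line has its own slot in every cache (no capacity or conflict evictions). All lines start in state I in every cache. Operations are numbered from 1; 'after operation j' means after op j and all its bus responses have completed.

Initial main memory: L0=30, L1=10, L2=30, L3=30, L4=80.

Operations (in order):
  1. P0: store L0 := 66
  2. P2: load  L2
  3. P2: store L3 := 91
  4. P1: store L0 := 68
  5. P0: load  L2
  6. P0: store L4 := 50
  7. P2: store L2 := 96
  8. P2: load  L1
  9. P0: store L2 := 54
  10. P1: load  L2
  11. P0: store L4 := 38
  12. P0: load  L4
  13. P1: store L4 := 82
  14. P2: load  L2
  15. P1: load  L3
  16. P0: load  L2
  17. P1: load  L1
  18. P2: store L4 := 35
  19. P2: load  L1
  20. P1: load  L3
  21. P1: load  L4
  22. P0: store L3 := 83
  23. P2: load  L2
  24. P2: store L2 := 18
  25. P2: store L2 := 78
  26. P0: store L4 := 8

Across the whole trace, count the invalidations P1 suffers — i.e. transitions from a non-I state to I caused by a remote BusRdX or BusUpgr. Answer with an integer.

step 1: P0: store L0 := 66  ⟶  MII  (L0)  txn=BusRdX  M[L0]=30
step 2: P2: load  L2  ⟶  IIS  (L2)  txn=BusRd  M[L2]=30
step 3: P2: store L3 := 91  ⟶  IIM  (L3)  txn=BusRdX  M[L3]=30
step 4: P1: store L0 := 68  ⟶  IMI  (L0)  txn=BusRdX+Flush  M[L0]=66
step 5: P0: load  L2  ⟶  SIS  (L2)  txn=BusRd  M[L2]=30
step 6: P0: store L4 := 50  ⟶  MII  (L4)  txn=BusRdX  M[L4]=80
step 7: P2: store L2 := 96  ⟶  IIM  (L2)  txn=BusRdX  M[L2]=30
step 8: P2: load  L1  ⟶  IIS  (L1)  txn=BusRd  M[L1]=10
step 9: P0: store L2 := 54  ⟶  MII  (L2)  txn=BusRdX+Flush  M[L2]=96
step 10: P1: load  L2  ⟶  SSI  (L2)  txn=BusRd+Flush  M[L2]=54
step 11: P0: store L4 := 38  ⟶  MII  (L4)  txn=∅  M[L4]=80
step 12: P0: load  L4  ⟶  MII  (L4)  txn=∅  M[L4]=80
step 13: P1: store L4 := 82  ⟶  IMI  (L4)  txn=BusRdX+Flush  M[L4]=38
step 14: P2: load  L2  ⟶  SSS  (L2)  txn=BusRd  M[L2]=54
step 15: P1: load  L3  ⟶  ISS  (L3)  txn=BusRd+Flush  M[L3]=91
step 16: P0: load  L2  ⟶  SSS  (L2)  txn=∅  M[L2]=54
step 17: P1: load  L1  ⟶  ISS  (L1)  txn=BusRd  M[L1]=10
step 18: P2: store L4 := 35  ⟶  IIM  (L4)  txn=BusRdX+Flush  M[L4]=82
step 19: P2: load  L1  ⟶  ISS  (L1)  txn=∅  M[L1]=10
step 20: P1: load  L3  ⟶  ISS  (L3)  txn=∅  M[L3]=91
step 21: P1: load  L4  ⟶  ISS  (L4)  txn=BusRd+Flush  M[L4]=35
step 22: P0: store L3 := 83  ⟶  MII  (L3)  txn=BusRdX  M[L3]=91
step 23: P2: load  L2  ⟶  SSS  (L2)  txn=∅  M[L2]=54
step 24: P2: store L2 := 18  ⟶  IIM  (L2)  txn=BusRdX  M[L2]=54
step 25: P2: store L2 := 78  ⟶  IIM  (L2)  txn=∅  M[L2]=54
step 26: P0: store L4 := 8  ⟶  MII  (L4)  txn=BusRdX  M[L4]=35

invalidations = 4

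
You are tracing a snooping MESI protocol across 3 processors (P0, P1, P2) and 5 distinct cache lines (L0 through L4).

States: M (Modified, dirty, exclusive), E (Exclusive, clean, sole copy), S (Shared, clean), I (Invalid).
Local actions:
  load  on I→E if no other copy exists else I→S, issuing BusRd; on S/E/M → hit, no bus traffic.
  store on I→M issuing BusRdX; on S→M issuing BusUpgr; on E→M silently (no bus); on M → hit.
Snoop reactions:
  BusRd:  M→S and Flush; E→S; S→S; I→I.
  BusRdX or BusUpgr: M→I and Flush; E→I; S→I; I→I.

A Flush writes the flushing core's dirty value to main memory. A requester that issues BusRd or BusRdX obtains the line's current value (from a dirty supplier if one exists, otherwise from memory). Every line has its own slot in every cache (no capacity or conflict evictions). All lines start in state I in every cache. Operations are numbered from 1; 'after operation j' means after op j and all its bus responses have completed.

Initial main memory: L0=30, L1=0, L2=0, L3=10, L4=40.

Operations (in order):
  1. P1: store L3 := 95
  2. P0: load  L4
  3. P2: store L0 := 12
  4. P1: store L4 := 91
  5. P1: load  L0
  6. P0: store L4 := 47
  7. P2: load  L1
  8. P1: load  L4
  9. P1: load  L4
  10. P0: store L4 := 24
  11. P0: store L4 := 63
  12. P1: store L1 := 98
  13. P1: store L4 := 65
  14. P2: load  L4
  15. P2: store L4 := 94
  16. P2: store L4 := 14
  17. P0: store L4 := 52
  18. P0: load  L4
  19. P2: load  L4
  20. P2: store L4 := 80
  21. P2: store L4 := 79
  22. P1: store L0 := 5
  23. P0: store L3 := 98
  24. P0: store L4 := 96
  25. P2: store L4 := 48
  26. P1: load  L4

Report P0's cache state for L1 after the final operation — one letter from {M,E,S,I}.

state = I

  op1 P1: store L3 := 95 → I/M/I on L3; bus BusRdX; mem=10
  op2 P0: load  L4 → E/I/I on L4; bus BusRd; mem=40
  op3 P2: store L0 := 12 → I/I/M on L0; bus BusRdX; mem=30
  op4 P1: store L4 := 91 → I/M/I on L4; bus BusRdX; mem=40
  op5 P1: load  L0 → I/S/S on L0; bus BusRd Flush; mem=12
  op6 P0: store L4 := 47 → M/I/I on L4; bus BusRdX Flush; mem=91
  op7 P2: load  L1 → I/I/E on L1; bus BusRd; mem=0
  op8 P1: load  L4 → S/S/I on L4; bus BusRd Flush; mem=47
  op9 P1: load  L4 → S/S/I on L4; bus (none); mem=47
  op10 P0: store L4 := 24 → M/I/I on L4; bus BusUpgr; mem=47
  op11 P0: store L4 := 63 → M/I/I on L4; bus (none); mem=47
  op12 P1: store L1 := 98 → I/M/I on L1; bus BusRdX; mem=0
  op13 P1: store L4 := 65 → I/M/I on L4; bus BusRdX Flush; mem=63
  op14 P2: load  L4 → I/S/S on L4; bus BusRd Flush; mem=65
  op15 P2: store L4 := 94 → I/I/M on L4; bus BusUpgr; mem=65
  op16 P2: store L4 := 14 → I/I/M on L4; bus (none); mem=65
  op17 P0: store L4 := 52 → M/I/I on L4; bus BusRdX Flush; mem=14
  op18 P0: load  L4 → M/I/I on L4; bus (none); mem=14
  op19 P2: load  L4 → S/I/S on L4; bus BusRd Flush; mem=52
  op20 P2: store L4 := 80 → I/I/M on L4; bus BusUpgr; mem=52
  op21 P2: store L4 := 79 → I/I/M on L4; bus (none); mem=52
  op22 P1: store L0 := 5 → I/M/I on L0; bus BusUpgr; mem=12
  op23 P0: store L3 := 98 → M/I/I on L3; bus BusRdX Flush; mem=95
  op24 P0: store L4 := 96 → M/I/I on L4; bus BusRdX Flush; mem=79
  op25 P2: store L4 := 48 → I/I/M on L4; bus BusRdX Flush; mem=96
  op26 P1: load  L4 → I/S/S on L4; bus BusRd Flush; mem=48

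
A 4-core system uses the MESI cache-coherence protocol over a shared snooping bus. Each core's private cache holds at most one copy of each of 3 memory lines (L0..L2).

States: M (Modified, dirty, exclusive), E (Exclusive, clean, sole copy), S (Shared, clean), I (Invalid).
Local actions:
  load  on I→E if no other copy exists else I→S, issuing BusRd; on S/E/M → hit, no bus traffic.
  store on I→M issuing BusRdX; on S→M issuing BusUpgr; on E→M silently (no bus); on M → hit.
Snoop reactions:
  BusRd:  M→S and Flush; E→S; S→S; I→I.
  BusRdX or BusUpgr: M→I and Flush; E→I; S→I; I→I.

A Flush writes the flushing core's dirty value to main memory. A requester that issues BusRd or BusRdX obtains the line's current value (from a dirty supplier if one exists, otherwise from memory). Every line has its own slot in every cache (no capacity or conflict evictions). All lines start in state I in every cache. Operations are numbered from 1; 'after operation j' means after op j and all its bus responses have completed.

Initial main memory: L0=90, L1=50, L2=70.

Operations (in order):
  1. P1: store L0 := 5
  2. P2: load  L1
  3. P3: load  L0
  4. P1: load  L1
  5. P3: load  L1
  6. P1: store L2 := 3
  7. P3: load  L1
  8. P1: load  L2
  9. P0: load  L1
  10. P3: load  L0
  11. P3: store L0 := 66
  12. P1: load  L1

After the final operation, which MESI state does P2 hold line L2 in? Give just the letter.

1. P1: store L0 := 5  bus=[BusRdX]  L0: P0=I P1=M P2=I P3=I  mem[L0]=90
2. P2: load  L1  bus=[BusRd]  L1: P0=I P1=I P2=E P3=I  mem[L1]=50
3. P3: load  L0  bus=[BusRd,Flush]  L0: P0=I P1=S P2=I P3=S  mem[L0]=5
4. P1: load  L1  bus=[BusRd]  L1: P0=I P1=S P2=S P3=I  mem[L1]=50
5. P3: load  L1  bus=[BusRd]  L1: P0=I P1=S P2=S P3=S  mem[L1]=50
6. P1: store L2 := 3  bus=[BusRdX]  L2: P0=I P1=M P2=I P3=I  mem[L2]=70
7. P3: load  L1  bus=[-]  L1: P0=I P1=S P2=S P3=S  mem[L1]=50
8. P1: load  L2  bus=[-]  L2: P0=I P1=M P2=I P3=I  mem[L2]=70
9. P0: load  L1  bus=[BusRd]  L1: P0=S P1=S P2=S P3=S  mem[L1]=50
10. P3: load  L0  bus=[-]  L0: P0=I P1=S P2=I P3=S  mem[L0]=5
11. P3: store L0 := 66  bus=[BusUpgr]  L0: P0=I P1=I P2=I P3=M  mem[L0]=5
12. P1: load  L1  bus=[-]  L1: P0=S P1=S P2=S P3=S  mem[L1]=50

state = I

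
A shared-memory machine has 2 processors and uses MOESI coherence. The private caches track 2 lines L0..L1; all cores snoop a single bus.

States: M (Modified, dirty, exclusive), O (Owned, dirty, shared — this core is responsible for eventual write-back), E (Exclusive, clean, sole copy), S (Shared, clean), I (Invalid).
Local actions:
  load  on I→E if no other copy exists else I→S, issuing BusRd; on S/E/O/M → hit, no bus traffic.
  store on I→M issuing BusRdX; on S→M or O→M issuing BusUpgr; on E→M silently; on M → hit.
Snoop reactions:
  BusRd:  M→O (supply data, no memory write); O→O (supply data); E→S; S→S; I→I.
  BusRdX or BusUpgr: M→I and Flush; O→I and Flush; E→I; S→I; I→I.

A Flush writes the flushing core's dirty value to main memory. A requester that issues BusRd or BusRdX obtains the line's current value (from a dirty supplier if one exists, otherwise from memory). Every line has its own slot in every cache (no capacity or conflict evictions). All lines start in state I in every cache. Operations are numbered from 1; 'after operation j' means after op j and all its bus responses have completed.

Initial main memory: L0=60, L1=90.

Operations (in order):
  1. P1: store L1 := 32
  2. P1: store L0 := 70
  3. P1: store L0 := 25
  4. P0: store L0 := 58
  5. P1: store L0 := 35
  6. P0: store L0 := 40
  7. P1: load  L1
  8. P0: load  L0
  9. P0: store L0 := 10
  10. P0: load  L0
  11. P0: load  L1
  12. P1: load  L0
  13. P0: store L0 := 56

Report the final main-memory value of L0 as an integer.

memory[L0] = 35

1. P1: store L1 := 32  bus=[BusRdX]  L1: P0=I P1=M  mem[L1]=90
2. P1: store L0 := 70  bus=[BusRdX]  L0: P0=I P1=M  mem[L0]=60
3. P1: store L0 := 25  bus=[-]  L0: P0=I P1=M  mem[L0]=60
4. P0: store L0 := 58  bus=[BusRdX,Flush]  L0: P0=M P1=I  mem[L0]=25
5. P1: store L0 := 35  bus=[BusRdX,Flush]  L0: P0=I P1=M  mem[L0]=58
6. P0: store L0 := 40  bus=[BusRdX,Flush]  L0: P0=M P1=I  mem[L0]=35
7. P1: load  L1  bus=[-]  L1: P0=I P1=M  mem[L1]=90
8. P0: load  L0  bus=[-]  L0: P0=M P1=I  mem[L0]=35
9. P0: store L0 := 10  bus=[-]  L0: P0=M P1=I  mem[L0]=35
10. P0: load  L0  bus=[-]  L0: P0=M P1=I  mem[L0]=35
11. P0: load  L1  bus=[BusRd]  L1: P0=S P1=O  mem[L1]=90
12. P1: load  L0  bus=[BusRd]  L0: P0=O P1=S  mem[L0]=35
13. P0: store L0 := 56  bus=[BusUpgr]  L0: P0=M P1=I  mem[L0]=35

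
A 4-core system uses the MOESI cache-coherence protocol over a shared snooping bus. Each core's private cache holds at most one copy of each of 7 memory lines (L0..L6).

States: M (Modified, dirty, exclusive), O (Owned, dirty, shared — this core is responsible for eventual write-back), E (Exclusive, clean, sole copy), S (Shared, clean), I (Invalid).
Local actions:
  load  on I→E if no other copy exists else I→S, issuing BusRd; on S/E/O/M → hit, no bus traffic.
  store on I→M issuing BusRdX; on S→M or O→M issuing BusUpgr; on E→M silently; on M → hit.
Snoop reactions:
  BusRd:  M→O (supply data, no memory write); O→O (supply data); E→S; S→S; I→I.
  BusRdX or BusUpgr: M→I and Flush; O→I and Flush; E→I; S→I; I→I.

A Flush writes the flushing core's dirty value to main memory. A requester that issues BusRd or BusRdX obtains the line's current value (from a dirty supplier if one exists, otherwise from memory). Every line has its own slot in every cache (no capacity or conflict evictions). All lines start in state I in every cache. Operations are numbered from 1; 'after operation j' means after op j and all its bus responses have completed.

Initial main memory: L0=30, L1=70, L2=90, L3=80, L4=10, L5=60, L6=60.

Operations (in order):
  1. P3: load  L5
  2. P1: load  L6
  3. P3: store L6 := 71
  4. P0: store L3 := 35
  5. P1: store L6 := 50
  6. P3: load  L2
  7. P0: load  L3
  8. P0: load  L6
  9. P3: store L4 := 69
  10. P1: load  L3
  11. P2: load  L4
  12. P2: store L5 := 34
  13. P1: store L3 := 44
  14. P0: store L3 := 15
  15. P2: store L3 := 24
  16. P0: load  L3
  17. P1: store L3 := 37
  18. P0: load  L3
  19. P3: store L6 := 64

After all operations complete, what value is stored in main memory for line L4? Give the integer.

1. P3: load  L5  bus=[BusRd]  L5: P0=I P1=I P2=I P3=E  mem[L5]=60
2. P1: load  L6  bus=[BusRd]  L6: P0=I P1=E P2=I P3=I  mem[L6]=60
3. P3: store L6 := 71  bus=[BusRdX]  L6: P0=I P1=I P2=I P3=M  mem[L6]=60
4. P0: store L3 := 35  bus=[BusRdX]  L3: P0=M P1=I P2=I P3=I  mem[L3]=80
5. P1: store L6 := 50  bus=[BusRdX,Flush]  L6: P0=I P1=M P2=I P3=I  mem[L6]=71
6. P3: load  L2  bus=[BusRd]  L2: P0=I P1=I P2=I P3=E  mem[L2]=90
7. P0: load  L3  bus=[-]  L3: P0=M P1=I P2=I P3=I  mem[L3]=80
8. P0: load  L6  bus=[BusRd]  L6: P0=S P1=O P2=I P3=I  mem[L6]=71
9. P3: store L4 := 69  bus=[BusRdX]  L4: P0=I P1=I P2=I P3=M  mem[L4]=10
10. P1: load  L3  bus=[BusRd]  L3: P0=O P1=S P2=I P3=I  mem[L3]=80
11. P2: load  L4  bus=[BusRd]  L4: P0=I P1=I P2=S P3=O  mem[L4]=10
12. P2: store L5 := 34  bus=[BusRdX]  L5: P0=I P1=I P2=M P3=I  mem[L5]=60
13. P1: store L3 := 44  bus=[BusUpgr,Flush]  L3: P0=I P1=M P2=I P3=I  mem[L3]=35
14. P0: store L3 := 15  bus=[BusRdX,Flush]  L3: P0=M P1=I P2=I P3=I  mem[L3]=44
15. P2: store L3 := 24  bus=[BusRdX,Flush]  L3: P0=I P1=I P2=M P3=I  mem[L3]=15
16. P0: load  L3  bus=[BusRd]  L3: P0=S P1=I P2=O P3=I  mem[L3]=15
17. P1: store L3 := 37  bus=[BusRdX,Flush]  L3: P0=I P1=M P2=I P3=I  mem[L3]=24
18. P0: load  L3  bus=[BusRd]  L3: P0=S P1=O P2=I P3=I  mem[L3]=24
19. P3: store L6 := 64  bus=[BusRdX,Flush]  L6: P0=I P1=I P2=I P3=M  mem[L6]=50

memory[L4] = 10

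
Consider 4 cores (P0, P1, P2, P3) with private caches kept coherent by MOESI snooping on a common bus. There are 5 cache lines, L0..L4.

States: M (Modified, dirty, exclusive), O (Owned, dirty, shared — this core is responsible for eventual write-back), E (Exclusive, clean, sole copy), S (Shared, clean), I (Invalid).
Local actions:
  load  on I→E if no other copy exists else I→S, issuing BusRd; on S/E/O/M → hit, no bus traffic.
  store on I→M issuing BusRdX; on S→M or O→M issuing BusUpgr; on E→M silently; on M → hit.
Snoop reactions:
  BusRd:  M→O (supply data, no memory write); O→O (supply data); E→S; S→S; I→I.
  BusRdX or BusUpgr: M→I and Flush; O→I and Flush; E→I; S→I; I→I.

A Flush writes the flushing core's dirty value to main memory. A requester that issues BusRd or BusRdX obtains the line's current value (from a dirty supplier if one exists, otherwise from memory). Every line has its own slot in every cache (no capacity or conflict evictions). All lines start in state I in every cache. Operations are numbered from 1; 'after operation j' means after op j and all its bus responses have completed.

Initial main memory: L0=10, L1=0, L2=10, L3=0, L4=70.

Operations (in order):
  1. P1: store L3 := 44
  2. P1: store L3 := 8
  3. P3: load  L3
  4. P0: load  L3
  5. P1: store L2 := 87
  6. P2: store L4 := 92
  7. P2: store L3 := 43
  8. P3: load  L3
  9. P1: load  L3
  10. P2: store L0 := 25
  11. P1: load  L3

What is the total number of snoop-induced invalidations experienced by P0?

invalidations = 1

[1] P1: store L3 := 44 | P0:I, P1:M(44), P2:I, P3:I | bus: BusRdX
[2] P1: store L3 := 8 | P0:I, P1:M(8), P2:I, P3:I | bus: none
[3] P3: load  L3 | P0:I, P1:O(8), P2:I, P3:S(8) | bus: BusRd
[4] P0: load  L3 | P0:S(8), P1:O(8), P2:I, P3:S(8) | bus: BusRd
[5] P1: store L2 := 87 | P0:I, P1:M(87), P2:I, P3:I | bus: BusRdX
[6] P2: store L4 := 92 | P0:I, P1:I, P2:M(92), P3:I | bus: BusRdX
[7] P2: store L3 := 43 | P0:I, P1:I, P2:M(43), P3:I | bus: BusRdX,Flush
[8] P3: load  L3 | P0:I, P1:I, P2:O(43), P3:S(43) | bus: BusRd
[9] P1: load  L3 | P0:I, P1:S(43), P2:O(43), P3:S(43) | bus: BusRd
[10] P2: store L0 := 25 | P0:I, P1:I, P2:M(25), P3:I | bus: BusRdX
[11] P1: load  L3 | P0:I, P1:S(43), P2:O(43), P3:S(43) | bus: none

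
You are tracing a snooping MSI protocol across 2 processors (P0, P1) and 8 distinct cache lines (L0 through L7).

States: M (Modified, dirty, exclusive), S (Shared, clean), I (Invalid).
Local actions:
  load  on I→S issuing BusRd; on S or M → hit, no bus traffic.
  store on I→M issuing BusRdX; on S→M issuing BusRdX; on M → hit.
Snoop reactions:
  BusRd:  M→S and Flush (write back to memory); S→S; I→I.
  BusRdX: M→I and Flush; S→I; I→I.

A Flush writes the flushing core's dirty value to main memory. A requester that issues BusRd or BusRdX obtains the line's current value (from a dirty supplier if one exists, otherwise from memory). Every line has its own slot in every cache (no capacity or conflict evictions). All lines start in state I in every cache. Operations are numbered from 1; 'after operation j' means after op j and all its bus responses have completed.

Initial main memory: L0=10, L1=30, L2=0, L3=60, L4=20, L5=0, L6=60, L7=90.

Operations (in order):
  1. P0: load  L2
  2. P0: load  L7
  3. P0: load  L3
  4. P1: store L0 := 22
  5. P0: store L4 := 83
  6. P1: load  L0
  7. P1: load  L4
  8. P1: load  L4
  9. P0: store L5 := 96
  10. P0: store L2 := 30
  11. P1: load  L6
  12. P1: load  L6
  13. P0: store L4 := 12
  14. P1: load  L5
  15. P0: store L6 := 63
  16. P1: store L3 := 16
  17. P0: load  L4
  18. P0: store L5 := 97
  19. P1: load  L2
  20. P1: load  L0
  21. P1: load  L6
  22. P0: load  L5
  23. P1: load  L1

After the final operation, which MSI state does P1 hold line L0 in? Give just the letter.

[1] P0: load  L2 | P0:S(0), P1:I | bus: BusRd
[2] P0: load  L7 | P0:S(90), P1:I | bus: BusRd
[3] P0: load  L3 | P0:S(60), P1:I | bus: BusRd
[4] P1: store L0 := 22 | P0:I, P1:M(22) | bus: BusRdX
[5] P0: store L4 := 83 | P0:M(83), P1:I | bus: BusRdX
[6] P1: load  L0 | P0:I, P1:M(22) | bus: none
[7] P1: load  L4 | P0:S(83), P1:S(83) | bus: BusRd,Flush
[8] P1: load  L4 | P0:S(83), P1:S(83) | bus: none
[9] P0: store L5 := 96 | P0:M(96), P1:I | bus: BusRdX
[10] P0: store L2 := 30 | P0:M(30), P1:I | bus: BusRdX
[11] P1: load  L6 | P0:I, P1:S(60) | bus: BusRd
[12] P1: load  L6 | P0:I, P1:S(60) | bus: none
[13] P0: store L4 := 12 | P0:M(12), P1:I | bus: BusRdX
[14] P1: load  L5 | P0:S(96), P1:S(96) | bus: BusRd,Flush
[15] P0: store L6 := 63 | P0:M(63), P1:I | bus: BusRdX
[16] P1: store L3 := 16 | P0:I, P1:M(16) | bus: BusRdX
[17] P0: load  L4 | P0:M(12), P1:I | bus: none
[18] P0: store L5 := 97 | P0:M(97), P1:I | bus: BusRdX
[19] P1: load  L2 | P0:S(30), P1:S(30) | bus: BusRd,Flush
[20] P1: load  L0 | P0:I, P1:M(22) | bus: none
[21] P1: load  L6 | P0:S(63), P1:S(63) | bus: BusRd,Flush
[22] P0: load  L5 | P0:M(97), P1:I | bus: none
[23] P1: load  L1 | P0:I, P1:S(30) | bus: BusRd

state = M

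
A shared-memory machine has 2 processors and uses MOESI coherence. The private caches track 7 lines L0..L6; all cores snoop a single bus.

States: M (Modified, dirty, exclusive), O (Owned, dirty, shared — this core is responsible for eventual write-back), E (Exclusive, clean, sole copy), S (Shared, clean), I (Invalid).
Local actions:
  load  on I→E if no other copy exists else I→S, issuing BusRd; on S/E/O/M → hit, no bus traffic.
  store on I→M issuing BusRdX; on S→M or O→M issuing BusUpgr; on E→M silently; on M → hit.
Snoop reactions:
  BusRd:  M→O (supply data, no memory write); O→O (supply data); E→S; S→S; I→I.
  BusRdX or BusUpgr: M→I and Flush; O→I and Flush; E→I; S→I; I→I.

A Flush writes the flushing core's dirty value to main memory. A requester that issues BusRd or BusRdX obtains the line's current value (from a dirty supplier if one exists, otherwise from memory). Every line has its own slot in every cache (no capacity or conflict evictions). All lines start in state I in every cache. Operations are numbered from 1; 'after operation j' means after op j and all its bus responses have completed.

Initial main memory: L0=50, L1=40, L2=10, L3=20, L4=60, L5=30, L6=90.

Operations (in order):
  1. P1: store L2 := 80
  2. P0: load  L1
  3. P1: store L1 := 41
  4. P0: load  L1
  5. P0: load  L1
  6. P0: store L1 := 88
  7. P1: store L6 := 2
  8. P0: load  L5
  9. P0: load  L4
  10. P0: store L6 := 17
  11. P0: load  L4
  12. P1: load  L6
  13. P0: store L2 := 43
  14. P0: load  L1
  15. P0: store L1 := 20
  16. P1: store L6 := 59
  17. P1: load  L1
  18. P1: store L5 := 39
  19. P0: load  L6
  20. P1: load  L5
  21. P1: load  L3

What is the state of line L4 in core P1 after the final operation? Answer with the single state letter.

state = I

[1] P1: store L2 := 80 | P0:I, P1:M(80) | bus: BusRdX
[2] P0: load  L1 | P0:E(40), P1:I | bus: BusRd
[3] P1: store L1 := 41 | P0:I, P1:M(41) | bus: BusRdX
[4] P0: load  L1 | P0:S(41), P1:O(41) | bus: BusRd
[5] P0: load  L1 | P0:S(41), P1:O(41) | bus: none
[6] P0: store L1 := 88 | P0:M(88), P1:I | bus: BusUpgr,Flush
[7] P1: store L6 := 2 | P0:I, P1:M(2) | bus: BusRdX
[8] P0: load  L5 | P0:E(30), P1:I | bus: BusRd
[9] P0: load  L4 | P0:E(60), P1:I | bus: BusRd
[10] P0: store L6 := 17 | P0:M(17), P1:I | bus: BusRdX,Flush
[11] P0: load  L4 | P0:E(60), P1:I | bus: none
[12] P1: load  L6 | P0:O(17), P1:S(17) | bus: BusRd
[13] P0: store L2 := 43 | P0:M(43), P1:I | bus: BusRdX,Flush
[14] P0: load  L1 | P0:M(88), P1:I | bus: none
[15] P0: store L1 := 20 | P0:M(20), P1:I | bus: none
[16] P1: store L6 := 59 | P0:I, P1:M(59) | bus: BusUpgr,Flush
[17] P1: load  L1 | P0:O(20), P1:S(20) | bus: BusRd
[18] P1: store L5 := 39 | P0:I, P1:M(39) | bus: BusRdX
[19] P0: load  L6 | P0:S(59), P1:O(59) | bus: BusRd
[20] P1: load  L5 | P0:I, P1:M(39) | bus: none
[21] P1: load  L3 | P0:I, P1:E(20) | bus: BusRd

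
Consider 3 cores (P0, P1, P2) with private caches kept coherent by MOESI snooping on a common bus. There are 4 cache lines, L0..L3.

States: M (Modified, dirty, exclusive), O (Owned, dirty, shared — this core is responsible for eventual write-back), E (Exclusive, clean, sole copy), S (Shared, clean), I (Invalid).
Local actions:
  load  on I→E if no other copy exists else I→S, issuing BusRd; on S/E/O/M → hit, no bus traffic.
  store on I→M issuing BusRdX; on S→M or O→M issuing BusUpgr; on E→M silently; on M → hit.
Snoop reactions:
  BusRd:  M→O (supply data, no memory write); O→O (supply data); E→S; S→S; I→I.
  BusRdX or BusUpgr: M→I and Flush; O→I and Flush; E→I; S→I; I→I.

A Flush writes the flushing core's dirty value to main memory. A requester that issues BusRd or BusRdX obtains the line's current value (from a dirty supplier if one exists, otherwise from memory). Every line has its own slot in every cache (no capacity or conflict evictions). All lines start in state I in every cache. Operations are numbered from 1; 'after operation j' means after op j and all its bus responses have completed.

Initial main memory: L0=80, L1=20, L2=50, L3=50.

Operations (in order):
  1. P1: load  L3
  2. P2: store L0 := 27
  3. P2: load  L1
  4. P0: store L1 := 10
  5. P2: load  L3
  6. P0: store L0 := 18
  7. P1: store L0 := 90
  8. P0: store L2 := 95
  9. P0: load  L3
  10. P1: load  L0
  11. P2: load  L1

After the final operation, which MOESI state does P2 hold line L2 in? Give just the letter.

state = I

  op1 P1: load  L3 → I/E/I on L3; bus BusRd; mem=50
  op2 P2: store L0 := 27 → I/I/M on L0; bus BusRdX; mem=80
  op3 P2: load  L1 → I/I/E on L1; bus BusRd; mem=20
  op4 P0: store L1 := 10 → M/I/I on L1; bus BusRdX; mem=20
  op5 P2: load  L3 → I/S/S on L3; bus BusRd; mem=50
  op6 P0: store L0 := 18 → M/I/I on L0; bus BusRdX Flush; mem=27
  op7 P1: store L0 := 90 → I/M/I on L0; bus BusRdX Flush; mem=18
  op8 P0: store L2 := 95 → M/I/I on L2; bus BusRdX; mem=50
  op9 P0: load  L3 → S/S/S on L3; bus BusRd; mem=50
  op10 P1: load  L0 → I/M/I on L0; bus (none); mem=18
  op11 P2: load  L1 → O/I/S on L1; bus BusRd; mem=20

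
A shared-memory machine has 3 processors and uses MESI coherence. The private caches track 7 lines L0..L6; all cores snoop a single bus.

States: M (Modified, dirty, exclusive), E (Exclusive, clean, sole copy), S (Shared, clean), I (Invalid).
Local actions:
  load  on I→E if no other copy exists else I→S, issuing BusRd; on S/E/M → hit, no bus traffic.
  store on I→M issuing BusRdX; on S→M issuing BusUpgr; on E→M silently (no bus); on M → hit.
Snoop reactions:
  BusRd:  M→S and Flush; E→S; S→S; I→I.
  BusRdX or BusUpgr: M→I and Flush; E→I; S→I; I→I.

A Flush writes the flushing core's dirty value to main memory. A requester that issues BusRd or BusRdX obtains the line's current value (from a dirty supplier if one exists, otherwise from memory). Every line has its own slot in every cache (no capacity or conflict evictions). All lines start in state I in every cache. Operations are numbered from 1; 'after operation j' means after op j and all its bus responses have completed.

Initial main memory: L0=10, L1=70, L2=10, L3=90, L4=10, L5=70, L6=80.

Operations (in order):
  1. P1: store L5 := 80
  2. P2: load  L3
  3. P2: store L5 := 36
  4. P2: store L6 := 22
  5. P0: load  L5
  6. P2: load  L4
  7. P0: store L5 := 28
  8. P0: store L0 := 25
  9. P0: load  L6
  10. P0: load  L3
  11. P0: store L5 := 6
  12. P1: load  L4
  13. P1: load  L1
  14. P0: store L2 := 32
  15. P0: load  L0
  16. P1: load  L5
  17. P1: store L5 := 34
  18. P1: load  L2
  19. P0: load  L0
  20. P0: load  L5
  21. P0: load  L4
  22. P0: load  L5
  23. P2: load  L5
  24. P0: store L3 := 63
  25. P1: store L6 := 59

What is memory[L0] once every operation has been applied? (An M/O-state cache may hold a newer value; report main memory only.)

memory[L0] = 10

[1] P1: store L5 := 80 | P0:I, P1:M(80), P2:I | bus: BusRdX
[2] P2: load  L3 | P0:I, P1:I, P2:E(90) | bus: BusRd
[3] P2: store L5 := 36 | P0:I, P1:I, P2:M(36) | bus: BusRdX,Flush
[4] P2: store L6 := 22 | P0:I, P1:I, P2:M(22) | bus: BusRdX
[5] P0: load  L5 | P0:S(36), P1:I, P2:S(36) | bus: BusRd,Flush
[6] P2: load  L4 | P0:I, P1:I, P2:E(10) | bus: BusRd
[7] P0: store L5 := 28 | P0:M(28), P1:I, P2:I | bus: BusUpgr
[8] P0: store L0 := 25 | P0:M(25), P1:I, P2:I | bus: BusRdX
[9] P0: load  L6 | P0:S(22), P1:I, P2:S(22) | bus: BusRd,Flush
[10] P0: load  L3 | P0:S(90), P1:I, P2:S(90) | bus: BusRd
[11] P0: store L5 := 6 | P0:M(6), P1:I, P2:I | bus: none
[12] P1: load  L4 | P0:I, P1:S(10), P2:S(10) | bus: BusRd
[13] P1: load  L1 | P0:I, P1:E(70), P2:I | bus: BusRd
[14] P0: store L2 := 32 | P0:M(32), P1:I, P2:I | bus: BusRdX
[15] P0: load  L0 | P0:M(25), P1:I, P2:I | bus: none
[16] P1: load  L5 | P0:S(6), P1:S(6), P2:I | bus: BusRd,Flush
[17] P1: store L5 := 34 | P0:I, P1:M(34), P2:I | bus: BusUpgr
[18] P1: load  L2 | P0:S(32), P1:S(32), P2:I | bus: BusRd,Flush
[19] P0: load  L0 | P0:M(25), P1:I, P2:I | bus: none
[20] P0: load  L5 | P0:S(34), P1:S(34), P2:I | bus: BusRd,Flush
[21] P0: load  L4 | P0:S(10), P1:S(10), P2:S(10) | bus: BusRd
[22] P0: load  L5 | P0:S(34), P1:S(34), P2:I | bus: none
[23] P2: load  L5 | P0:S(34), P1:S(34), P2:S(34) | bus: BusRd
[24] P0: store L3 := 63 | P0:M(63), P1:I, P2:I | bus: BusUpgr
[25] P1: store L6 := 59 | P0:I, P1:M(59), P2:I | bus: BusRdX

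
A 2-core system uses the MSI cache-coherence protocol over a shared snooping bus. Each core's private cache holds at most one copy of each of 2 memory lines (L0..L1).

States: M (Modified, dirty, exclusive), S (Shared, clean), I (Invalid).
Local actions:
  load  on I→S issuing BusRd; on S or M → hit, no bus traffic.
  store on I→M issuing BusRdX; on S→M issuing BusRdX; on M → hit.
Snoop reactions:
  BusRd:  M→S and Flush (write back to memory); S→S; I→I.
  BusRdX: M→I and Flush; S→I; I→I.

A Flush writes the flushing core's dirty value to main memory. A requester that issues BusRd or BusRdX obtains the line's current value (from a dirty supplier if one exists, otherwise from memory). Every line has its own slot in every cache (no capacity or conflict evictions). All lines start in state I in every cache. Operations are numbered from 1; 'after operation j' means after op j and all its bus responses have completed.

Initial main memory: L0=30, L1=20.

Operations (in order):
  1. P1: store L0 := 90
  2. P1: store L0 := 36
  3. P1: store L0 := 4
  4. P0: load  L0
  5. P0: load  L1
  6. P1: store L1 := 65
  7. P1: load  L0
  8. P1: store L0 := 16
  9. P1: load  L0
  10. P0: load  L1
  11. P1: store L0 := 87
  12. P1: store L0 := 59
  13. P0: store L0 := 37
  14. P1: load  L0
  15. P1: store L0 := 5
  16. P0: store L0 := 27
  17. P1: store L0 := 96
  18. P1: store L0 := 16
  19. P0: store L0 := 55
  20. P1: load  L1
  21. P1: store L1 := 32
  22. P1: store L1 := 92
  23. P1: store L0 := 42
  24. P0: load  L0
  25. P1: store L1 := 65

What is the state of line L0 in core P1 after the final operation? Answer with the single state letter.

step 1: P1: store L0 := 90  ⟶  IM  (L0)  txn=BusRdX  M[L0]=30
step 2: P1: store L0 := 36  ⟶  IM  (L0)  txn=∅  M[L0]=30
step 3: P1: store L0 := 4  ⟶  IM  (L0)  txn=∅  M[L0]=30
step 4: P0: load  L0  ⟶  SS  (L0)  txn=BusRd+Flush  M[L0]=4
step 5: P0: load  L1  ⟶  SI  (L1)  txn=BusRd  M[L1]=20
step 6: P1: store L1 := 65  ⟶  IM  (L1)  txn=BusRdX  M[L1]=20
step 7: P1: load  L0  ⟶  SS  (L0)  txn=∅  M[L0]=4
step 8: P1: store L0 := 16  ⟶  IM  (L0)  txn=BusRdX  M[L0]=4
step 9: P1: load  L0  ⟶  IM  (L0)  txn=∅  M[L0]=4
step 10: P0: load  L1  ⟶  SS  (L1)  txn=BusRd+Flush  M[L1]=65
step 11: P1: store L0 := 87  ⟶  IM  (L0)  txn=∅  M[L0]=4
step 12: P1: store L0 := 59  ⟶  IM  (L0)  txn=∅  M[L0]=4
step 13: P0: store L0 := 37  ⟶  MI  (L0)  txn=BusRdX+Flush  M[L0]=59
step 14: P1: load  L0  ⟶  SS  (L0)  txn=BusRd+Flush  M[L0]=37
step 15: P1: store L0 := 5  ⟶  IM  (L0)  txn=BusRdX  M[L0]=37
step 16: P0: store L0 := 27  ⟶  MI  (L0)  txn=BusRdX+Flush  M[L0]=5
step 17: P1: store L0 := 96  ⟶  IM  (L0)  txn=BusRdX+Flush  M[L0]=27
step 18: P1: store L0 := 16  ⟶  IM  (L0)  txn=∅  M[L0]=27
step 19: P0: store L0 := 55  ⟶  MI  (L0)  txn=BusRdX+Flush  M[L0]=16
step 20: P1: load  L1  ⟶  SS  (L1)  txn=∅  M[L1]=65
step 21: P1: store L1 := 32  ⟶  IM  (L1)  txn=BusRdX  M[L1]=65
step 22: P1: store L1 := 92  ⟶  IM  (L1)  txn=∅  M[L1]=65
step 23: P1: store L0 := 42  ⟶  IM  (L0)  txn=BusRdX+Flush  M[L0]=55
step 24: P0: load  L0  ⟶  SS  (L0)  txn=BusRd+Flush  M[L0]=42
step 25: P1: store L1 := 65  ⟶  IM  (L1)  txn=∅  M[L1]=65

state = S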